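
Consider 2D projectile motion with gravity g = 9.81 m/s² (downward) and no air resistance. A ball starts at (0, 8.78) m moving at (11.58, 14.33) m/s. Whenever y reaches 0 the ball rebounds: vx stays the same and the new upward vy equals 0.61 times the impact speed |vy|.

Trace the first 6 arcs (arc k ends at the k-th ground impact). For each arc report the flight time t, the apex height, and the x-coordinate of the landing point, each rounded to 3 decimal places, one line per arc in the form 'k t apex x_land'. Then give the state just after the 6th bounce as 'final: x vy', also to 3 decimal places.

Arc 1: start y=8.780, vy=14.330 → t=3.442, apex=19.246, x_land=39.854, impact vy=-19.432
  bounce: vy ← 0.61·19.432 = 11.854
Arc 2: start y=0.000, vy=11.854 → t=2.417, apex=7.162, x_land=67.839, impact vy=-11.854
  bounce: vy ← 0.61·11.854 = 7.231
Arc 3: start y=0.000, vy=7.231 → t=1.474, apex=2.665, x_land=84.909, impact vy=-7.231
  bounce: vy ← 0.61·7.231 = 4.411
Arc 4: start y=0.000, vy=4.411 → t=0.899, apex=0.992, x_land=95.323, impact vy=-4.411
  bounce: vy ← 0.61·4.411 = 2.691
Arc 5: start y=0.000, vy=2.691 → t=0.549, apex=0.369, x_land=101.675, impact vy=-2.691
  bounce: vy ← 0.61·2.691 = 1.641
Arc 6: start y=0.000, vy=1.641 → t=0.335, apex=0.137, x_land=105.549, impact vy=-1.641
  bounce: vy ← 0.61·1.641 = 1.001

1 3.442 19.246 39.854
2 2.417 7.162 67.839
3 1.474 2.665 84.909
4 0.899 0.992 95.323
5 0.549 0.369 101.675
6 0.335 0.137 105.549
final: 105.549 1.001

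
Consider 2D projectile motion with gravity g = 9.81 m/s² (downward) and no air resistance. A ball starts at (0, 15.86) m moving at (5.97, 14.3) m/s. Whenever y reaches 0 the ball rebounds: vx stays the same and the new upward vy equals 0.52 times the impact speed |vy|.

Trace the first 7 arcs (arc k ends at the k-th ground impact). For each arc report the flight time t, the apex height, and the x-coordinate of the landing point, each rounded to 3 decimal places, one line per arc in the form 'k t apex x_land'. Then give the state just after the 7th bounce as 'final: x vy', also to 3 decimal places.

Arc 1: start y=15.860, vy=14.300 → t=3.772, apex=26.283, x_land=22.522, impact vy=-22.708
  bounce: vy ← 0.52·22.708 = 11.808
Arc 2: start y=0.000, vy=11.808 → t=2.407, apex=7.107, x_land=36.894, impact vy=-11.808
  bounce: vy ← 0.52·11.808 = 6.140
Arc 3: start y=0.000, vy=6.140 → t=1.252, apex=1.922, x_land=44.367, impact vy=-6.140
  bounce: vy ← 0.52·6.140 = 3.193
Arc 4: start y=0.000, vy=3.193 → t=0.651, apex=0.520, x_land=48.254, impact vy=-3.193
  bounce: vy ← 0.52·3.193 = 1.660
Arc 5: start y=0.000, vy=1.660 → t=0.338, apex=0.141, x_land=50.275, impact vy=-1.660
  bounce: vy ← 0.52·1.660 = 0.863
Arc 6: start y=0.000, vy=0.863 → t=0.176, apex=0.038, x_land=51.325, impact vy=-0.863
  bounce: vy ← 0.52·0.863 = 0.449
Arc 7: start y=0.000, vy=0.449 → t=0.092, apex=0.010, x_land=51.872, impact vy=-0.449
  bounce: vy ← 0.52·0.449 = 0.233

1 3.772 26.283 22.522
2 2.407 7.107 36.894
3 1.252 1.922 44.367
4 0.651 0.520 48.254
5 0.338 0.141 50.275
6 0.176 0.038 51.325
7 0.092 0.010 51.872
final: 51.872 0.233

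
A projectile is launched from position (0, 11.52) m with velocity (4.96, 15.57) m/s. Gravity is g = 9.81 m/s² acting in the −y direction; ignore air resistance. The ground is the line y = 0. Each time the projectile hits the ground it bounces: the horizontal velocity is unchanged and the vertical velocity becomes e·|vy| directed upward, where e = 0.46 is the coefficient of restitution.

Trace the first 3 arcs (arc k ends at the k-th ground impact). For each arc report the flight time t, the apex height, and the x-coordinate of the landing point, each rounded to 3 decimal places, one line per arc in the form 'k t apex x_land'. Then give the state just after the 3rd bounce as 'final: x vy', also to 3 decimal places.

Arc 1: start y=11.520, vy=15.570 → t=3.793, apex=23.876, x_land=18.815, impact vy=-21.644
  bounce: vy ← 0.46·21.644 = 9.956
Arc 2: start y=0.000, vy=9.956 → t=2.030, apex=5.052, x_land=28.883, impact vy=-9.956
  bounce: vy ← 0.46·9.956 = 4.580
Arc 3: start y=0.000, vy=4.580 → t=0.934, apex=1.069, x_land=33.514, impact vy=-4.580
  bounce: vy ← 0.46·4.580 = 2.107

1 3.793 23.876 18.815
2 2.030 5.052 28.883
3 0.934 1.069 33.514
final: 33.514 2.107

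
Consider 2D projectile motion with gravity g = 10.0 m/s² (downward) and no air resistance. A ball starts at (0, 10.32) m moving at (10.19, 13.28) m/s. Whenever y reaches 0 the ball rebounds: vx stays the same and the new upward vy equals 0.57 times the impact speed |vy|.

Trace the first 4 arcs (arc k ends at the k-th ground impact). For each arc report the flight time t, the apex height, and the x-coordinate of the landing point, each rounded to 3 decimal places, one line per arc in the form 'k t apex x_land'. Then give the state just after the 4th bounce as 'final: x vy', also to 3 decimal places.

Arc 1: start y=10.320, vy=13.280 → t=3.284, apex=19.138, x_land=33.468, impact vy=-19.564
  bounce: vy ← 0.57·19.564 = 11.152
Arc 2: start y=0.000, vy=11.152 → t=2.230, apex=6.218, x_land=56.195, impact vy=-11.152
  bounce: vy ← 0.57·11.152 = 6.356
Arc 3: start y=0.000, vy=6.356 → t=1.271, apex=2.020, x_land=69.150, impact vy=-6.356
  bounce: vy ← 0.57·6.356 = 3.623
Arc 4: start y=0.000, vy=3.623 → t=0.725, apex=0.656, x_land=76.534, impact vy=-3.623
  bounce: vy ← 0.57·3.623 = 2.065

1 3.284 19.138 33.468
2 2.230 6.218 56.195
3 1.271 2.020 69.150
4 0.725 0.656 76.534
final: 76.534 2.065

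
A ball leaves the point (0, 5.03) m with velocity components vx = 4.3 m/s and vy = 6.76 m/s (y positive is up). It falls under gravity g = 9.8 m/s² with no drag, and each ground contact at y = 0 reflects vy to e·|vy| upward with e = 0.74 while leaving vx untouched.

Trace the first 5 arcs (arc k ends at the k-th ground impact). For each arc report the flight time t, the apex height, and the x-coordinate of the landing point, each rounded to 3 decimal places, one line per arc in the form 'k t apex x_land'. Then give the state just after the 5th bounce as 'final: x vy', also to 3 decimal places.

1 1.915 7.362 8.237
2 1.814 4.031 16.037
3 1.342 2.207 21.809
4 0.993 1.209 26.081
5 0.735 0.662 29.242
final: 29.242 2.665

Arc 1: start y=5.030, vy=6.760 → t=1.915, apex=7.362, x_land=8.237, impact vy=-12.012
  bounce: vy ← 0.74·12.012 = 8.889
Arc 2: start y=0.000, vy=8.889 → t=1.814, apex=4.031, x_land=16.037, impact vy=-8.889
  bounce: vy ← 0.74·8.889 = 6.578
Arc 3: start y=0.000, vy=6.578 → t=1.342, apex=2.207, x_land=21.809, impact vy=-6.578
  bounce: vy ← 0.74·6.578 = 4.868
Arc 4: start y=0.000, vy=4.868 → t=0.993, apex=1.209, x_land=26.081, impact vy=-4.868
  bounce: vy ← 0.74·4.868 = 3.602
Arc 5: start y=0.000, vy=3.602 → t=0.735, apex=0.662, x_land=29.242, impact vy=-3.602
  bounce: vy ← 0.74·3.602 = 2.665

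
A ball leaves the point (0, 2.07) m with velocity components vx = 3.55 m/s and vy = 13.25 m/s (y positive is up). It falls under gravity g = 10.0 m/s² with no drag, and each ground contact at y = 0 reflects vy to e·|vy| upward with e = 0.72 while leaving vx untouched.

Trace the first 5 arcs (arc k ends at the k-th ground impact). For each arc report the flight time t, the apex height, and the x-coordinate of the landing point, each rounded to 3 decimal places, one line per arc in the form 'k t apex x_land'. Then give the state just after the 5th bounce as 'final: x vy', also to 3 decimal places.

1 2.798 10.848 9.933
2 2.121 5.624 17.463
3 1.527 2.915 22.884
4 1.100 1.511 26.787
5 0.792 0.783 29.598
final: 29.598 2.850

Arc 1: start y=2.070, vy=13.250 → t=2.798, apex=10.848, x_land=9.933, impact vy=-14.730
  bounce: vy ← 0.72·14.730 = 10.605
Arc 2: start y=0.000, vy=10.605 → t=2.121, apex=5.624, x_land=17.463, impact vy=-10.605
  bounce: vy ← 0.72·10.605 = 7.636
Arc 3: start y=0.000, vy=7.636 → t=1.527, apex=2.915, x_land=22.884, impact vy=-7.636
  bounce: vy ← 0.72·7.636 = 5.498
Arc 4: start y=0.000, vy=5.498 → t=1.100, apex=1.511, x_land=26.787, impact vy=-5.498
  bounce: vy ← 0.72·5.498 = 3.958
Arc 5: start y=0.000, vy=3.958 → t=0.792, apex=0.783, x_land=29.598, impact vy=-3.958
  bounce: vy ← 0.72·3.958 = 2.850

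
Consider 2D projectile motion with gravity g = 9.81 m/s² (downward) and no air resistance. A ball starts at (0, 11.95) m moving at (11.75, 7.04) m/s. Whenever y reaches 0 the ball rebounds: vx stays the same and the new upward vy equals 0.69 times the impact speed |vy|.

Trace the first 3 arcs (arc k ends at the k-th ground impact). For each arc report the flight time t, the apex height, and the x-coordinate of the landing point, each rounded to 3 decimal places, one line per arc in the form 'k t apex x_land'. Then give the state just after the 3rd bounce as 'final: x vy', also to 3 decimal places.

Arc 1: start y=11.950, vy=7.040 → t=2.436, apex=14.476, x_land=28.618, impact vy=-16.853
  bounce: vy ← 0.69·16.853 = 11.629
Arc 2: start y=0.000, vy=11.629 → t=2.371, apex=6.892, x_land=56.474, impact vy=-11.629
  bounce: vy ← 0.69·11.629 = 8.024
Arc 3: start y=0.000, vy=8.024 → t=1.636, apex=3.281, x_land=75.695, impact vy=-8.024
  bounce: vy ← 0.69·8.024 = 5.536

1 2.436 14.476 28.618
2 2.371 6.892 56.474
3 1.636 3.281 75.695
final: 75.695 5.536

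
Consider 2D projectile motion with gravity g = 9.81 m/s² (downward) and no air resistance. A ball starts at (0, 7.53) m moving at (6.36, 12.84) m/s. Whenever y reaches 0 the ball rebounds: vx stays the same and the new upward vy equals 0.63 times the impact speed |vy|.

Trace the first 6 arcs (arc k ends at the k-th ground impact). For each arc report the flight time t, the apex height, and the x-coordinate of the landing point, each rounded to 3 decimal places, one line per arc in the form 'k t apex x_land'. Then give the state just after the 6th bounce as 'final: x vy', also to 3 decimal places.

Arc 1: start y=7.530, vy=12.840 → t=3.111, apex=15.933, x_land=19.787, impact vy=-17.681
  bounce: vy ← 0.63·17.681 = 11.139
Arc 2: start y=0.000, vy=11.139 → t=2.271, apex=6.324, x_land=34.230, impact vy=-11.139
  bounce: vy ← 0.63·11.139 = 7.017
Arc 3: start y=0.000, vy=7.017 → t=1.431, apex=2.510, x_land=43.329, impact vy=-7.017
  bounce: vy ← 0.63·7.017 = 4.421
Arc 4: start y=0.000, vy=4.421 → t=0.901, apex=0.996, x_land=49.061, impact vy=-4.421
  bounce: vy ← 0.63·4.421 = 2.785
Arc 5: start y=0.000, vy=2.785 → t=0.568, apex=0.395, x_land=52.673, impact vy=-2.785
  bounce: vy ← 0.63·2.785 = 1.755
Arc 6: start y=0.000, vy=1.755 → t=0.358, apex=0.157, x_land=54.948, impact vy=-1.755
  bounce: vy ← 0.63·1.755 = 1.105

1 3.111 15.933 19.787
2 2.271 6.324 34.230
3 1.431 2.510 43.329
4 0.901 0.996 49.061
5 0.568 0.395 52.673
6 0.358 0.157 54.948
final: 54.948 1.105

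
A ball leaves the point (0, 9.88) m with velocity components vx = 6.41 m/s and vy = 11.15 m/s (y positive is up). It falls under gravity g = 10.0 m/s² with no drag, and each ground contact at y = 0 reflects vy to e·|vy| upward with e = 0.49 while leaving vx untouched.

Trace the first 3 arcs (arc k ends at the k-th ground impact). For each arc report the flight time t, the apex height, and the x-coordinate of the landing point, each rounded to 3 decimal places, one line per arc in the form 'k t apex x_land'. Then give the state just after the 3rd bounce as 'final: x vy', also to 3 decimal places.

Arc 1: start y=9.880, vy=11.150 → t=2.909, apex=16.096, x_land=18.648, impact vy=-17.942
  bounce: vy ← 0.49·17.942 = 8.792
Arc 2: start y=0.000, vy=8.792 → t=1.758, apex=3.865, x_land=29.919, impact vy=-8.792
  bounce: vy ← 0.49·8.792 = 4.308
Arc 3: start y=0.000, vy=4.308 → t=0.862, apex=0.928, x_land=35.442, impact vy=-4.308
  bounce: vy ← 0.49·4.308 = 2.111

1 2.909 16.096 18.648
2 1.758 3.865 29.919
3 0.862 0.928 35.442
final: 35.442 2.111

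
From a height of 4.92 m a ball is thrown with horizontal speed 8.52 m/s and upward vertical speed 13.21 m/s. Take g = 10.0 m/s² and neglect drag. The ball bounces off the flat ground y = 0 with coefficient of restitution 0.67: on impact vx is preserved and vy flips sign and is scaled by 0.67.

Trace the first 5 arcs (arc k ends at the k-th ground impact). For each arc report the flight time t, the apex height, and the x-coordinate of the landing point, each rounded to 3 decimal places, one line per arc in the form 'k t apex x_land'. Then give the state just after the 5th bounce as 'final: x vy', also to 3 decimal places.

1 2.973 13.645 25.330
2 2.214 6.125 44.190
3 1.483 2.750 56.827
4 0.994 1.234 65.293
5 0.666 0.554 70.965
final: 70.965 2.230

Arc 1: start y=4.920, vy=13.210 → t=2.973, apex=13.645, x_land=25.330, impact vy=-16.520
  bounce: vy ← 0.67·16.520 = 11.068
Arc 2: start y=0.000, vy=11.068 → t=2.214, apex=6.125, x_land=44.190, impact vy=-11.068
  bounce: vy ← 0.67·11.068 = 7.416
Arc 3: start y=0.000, vy=7.416 → t=1.483, apex=2.750, x_land=56.827, impact vy=-7.416
  bounce: vy ← 0.67·7.416 = 4.969
Arc 4: start y=0.000, vy=4.969 → t=0.994, apex=1.234, x_land=65.293, impact vy=-4.969
  bounce: vy ← 0.67·4.969 = 3.329
Arc 5: start y=0.000, vy=3.329 → t=0.666, apex=0.554, x_land=70.965, impact vy=-3.329
  bounce: vy ← 0.67·3.329 = 2.230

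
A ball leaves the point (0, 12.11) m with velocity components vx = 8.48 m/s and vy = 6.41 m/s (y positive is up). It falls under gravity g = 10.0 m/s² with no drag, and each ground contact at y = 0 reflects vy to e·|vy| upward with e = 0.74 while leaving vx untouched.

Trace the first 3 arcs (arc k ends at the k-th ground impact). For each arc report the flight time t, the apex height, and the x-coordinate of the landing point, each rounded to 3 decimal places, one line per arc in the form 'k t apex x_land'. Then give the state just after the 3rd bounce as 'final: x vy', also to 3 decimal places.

1 2.324 14.164 19.709
2 2.491 7.756 40.832
3 1.843 4.247 56.464
final: 56.464 6.820

Arc 1: start y=12.110, vy=6.410 → t=2.324, apex=14.164, x_land=19.709, impact vy=-16.831
  bounce: vy ← 0.74·16.831 = 12.455
Arc 2: start y=0.000, vy=12.455 → t=2.491, apex=7.756, x_land=40.832, impact vy=-12.455
  bounce: vy ← 0.74·12.455 = 9.217
Arc 3: start y=0.000, vy=9.217 → t=1.843, apex=4.247, x_land=56.464, impact vy=-9.217
  bounce: vy ← 0.74·9.217 = 6.820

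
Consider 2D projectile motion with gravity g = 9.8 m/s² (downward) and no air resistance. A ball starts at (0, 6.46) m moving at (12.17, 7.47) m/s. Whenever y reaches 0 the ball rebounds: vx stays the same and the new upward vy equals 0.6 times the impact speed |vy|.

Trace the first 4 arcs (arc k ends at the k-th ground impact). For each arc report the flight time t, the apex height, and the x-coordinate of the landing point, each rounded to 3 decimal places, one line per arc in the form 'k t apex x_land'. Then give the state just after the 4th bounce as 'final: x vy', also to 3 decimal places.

1 2.140 9.307 26.049
2 1.654 3.351 46.176
3 0.992 1.206 58.252
4 0.595 0.434 65.498
final: 65.498 1.750

Arc 1: start y=6.460, vy=7.470 → t=2.140, apex=9.307, x_land=26.049, impact vy=-13.506
  bounce: vy ← 0.6·13.506 = 8.104
Arc 2: start y=0.000, vy=8.104 → t=1.654, apex=3.351, x_land=46.176, impact vy=-8.104
  bounce: vy ← 0.6·8.104 = 4.862
Arc 3: start y=0.000, vy=4.862 → t=0.992, apex=1.206, x_land=58.252, impact vy=-4.862
  bounce: vy ← 0.6·4.862 = 2.917
Arc 4: start y=0.000, vy=2.917 → t=0.595, apex=0.434, x_land=65.498, impact vy=-2.917
  bounce: vy ← 0.6·2.917 = 1.750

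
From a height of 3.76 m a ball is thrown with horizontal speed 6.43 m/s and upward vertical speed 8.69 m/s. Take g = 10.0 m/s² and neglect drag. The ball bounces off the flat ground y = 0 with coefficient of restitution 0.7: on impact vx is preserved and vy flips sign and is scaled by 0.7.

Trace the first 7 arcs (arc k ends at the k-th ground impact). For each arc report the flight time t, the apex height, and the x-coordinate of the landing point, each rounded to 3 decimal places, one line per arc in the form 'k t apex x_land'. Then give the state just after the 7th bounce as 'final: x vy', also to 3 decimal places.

Arc 1: start y=3.760, vy=8.690 → t=2.097, apex=7.536, x_land=13.482, impact vy=-12.277
  bounce: vy ← 0.7·12.277 = 8.594
Arc 2: start y=0.000, vy=8.594 → t=1.719, apex=3.693, x_land=24.533, impact vy=-8.594
  bounce: vy ← 0.7·8.594 = 6.016
Arc 3: start y=0.000, vy=6.016 → t=1.203, apex=1.809, x_land=32.269, impact vy=-6.016
  bounce: vy ← 0.7·6.016 = 4.211
Arc 4: start y=0.000, vy=4.211 → t=0.842, apex=0.887, x_land=37.684, impact vy=-4.211
  bounce: vy ← 0.7·4.211 = 2.948
Arc 5: start y=0.000, vy=2.948 → t=0.590, apex=0.434, x_land=41.475, impact vy=-2.948
  bounce: vy ← 0.7·2.948 = 2.063
Arc 6: start y=0.000, vy=2.063 → t=0.413, apex=0.213, x_land=44.128, impact vy=-2.063
  bounce: vy ← 0.7·2.063 = 1.444
Arc 7: start y=0.000, vy=1.444 → t=0.289, apex=0.104, x_land=45.986, impact vy=-1.444
  bounce: vy ← 0.7·1.444 = 1.011

1 2.097 7.536 13.482
2 1.719 3.693 24.533
3 1.203 1.809 32.269
4 0.842 0.887 37.684
5 0.590 0.434 41.475
6 0.413 0.213 44.128
7 0.289 0.104 45.986
final: 45.986 1.011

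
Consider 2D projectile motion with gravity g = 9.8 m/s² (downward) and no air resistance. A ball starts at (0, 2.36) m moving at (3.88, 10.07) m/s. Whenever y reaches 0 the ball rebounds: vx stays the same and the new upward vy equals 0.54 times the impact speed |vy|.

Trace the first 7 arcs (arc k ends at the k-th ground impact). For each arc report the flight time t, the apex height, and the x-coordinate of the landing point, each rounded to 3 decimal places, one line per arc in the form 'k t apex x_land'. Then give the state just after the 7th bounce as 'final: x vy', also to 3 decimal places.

1 2.268 7.534 8.798
2 1.339 2.197 13.994
3 0.723 0.641 16.800
4 0.390 0.187 18.315
5 0.211 0.054 19.133
6 0.114 0.016 19.575
7 0.061 0.005 19.813
final: 19.813 0.163

Arc 1: start y=2.360, vy=10.070 → t=2.268, apex=7.534, x_land=8.798, impact vy=-12.152
  bounce: vy ← 0.54·12.152 = 6.562
Arc 2: start y=0.000, vy=6.562 → t=1.339, apex=2.197, x_land=13.994, impact vy=-6.562
  bounce: vy ← 0.54·6.562 = 3.543
Arc 3: start y=0.000, vy=3.543 → t=0.723, apex=0.641, x_land=16.800, impact vy=-3.543
  bounce: vy ← 0.54·3.543 = 1.913
Arc 4: start y=0.000, vy=1.913 → t=0.390, apex=0.187, x_land=18.315, impact vy=-1.913
  bounce: vy ← 0.54·1.913 = 1.033
Arc 5: start y=0.000, vy=1.033 → t=0.211, apex=0.054, x_land=19.133, impact vy=-1.033
  bounce: vy ← 0.54·1.033 = 0.558
Arc 6: start y=0.000, vy=0.558 → t=0.114, apex=0.016, x_land=19.575, impact vy=-0.558
  bounce: vy ← 0.54·0.558 = 0.301
Arc 7: start y=0.000, vy=0.301 → t=0.061, apex=0.005, x_land=19.813, impact vy=-0.301
  bounce: vy ← 0.54·0.301 = 0.163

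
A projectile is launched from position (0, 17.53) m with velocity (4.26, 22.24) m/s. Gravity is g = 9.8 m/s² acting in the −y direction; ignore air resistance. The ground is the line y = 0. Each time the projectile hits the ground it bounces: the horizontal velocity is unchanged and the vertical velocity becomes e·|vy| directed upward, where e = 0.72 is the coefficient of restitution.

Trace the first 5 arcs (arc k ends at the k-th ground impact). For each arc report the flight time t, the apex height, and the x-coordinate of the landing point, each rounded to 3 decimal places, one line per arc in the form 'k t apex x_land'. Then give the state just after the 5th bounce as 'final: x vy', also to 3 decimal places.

1 5.224 42.766 22.253
2 4.254 22.170 40.375
3 3.063 11.493 53.424
4 2.205 5.958 62.818
5 1.588 3.089 69.583
final: 69.583 5.602

Arc 1: start y=17.530, vy=22.240 → t=5.224, apex=42.766, x_land=22.253, impact vy=-28.952
  bounce: vy ← 0.72·28.952 = 20.845
Arc 2: start y=0.000, vy=20.845 → t=4.254, apex=22.170, x_land=40.375, impact vy=-20.845
  bounce: vy ← 0.72·20.845 = 15.009
Arc 3: start y=0.000, vy=15.009 → t=3.063, apex=11.493, x_land=53.424, impact vy=-15.009
  bounce: vy ← 0.72·15.009 = 10.806
Arc 4: start y=0.000, vy=10.806 → t=2.205, apex=5.958, x_land=62.818, impact vy=-10.806
  bounce: vy ← 0.72·10.806 = 7.780
Arc 5: start y=0.000, vy=7.780 → t=1.588, apex=3.089, x_land=69.583, impact vy=-7.780
  bounce: vy ← 0.72·7.780 = 5.602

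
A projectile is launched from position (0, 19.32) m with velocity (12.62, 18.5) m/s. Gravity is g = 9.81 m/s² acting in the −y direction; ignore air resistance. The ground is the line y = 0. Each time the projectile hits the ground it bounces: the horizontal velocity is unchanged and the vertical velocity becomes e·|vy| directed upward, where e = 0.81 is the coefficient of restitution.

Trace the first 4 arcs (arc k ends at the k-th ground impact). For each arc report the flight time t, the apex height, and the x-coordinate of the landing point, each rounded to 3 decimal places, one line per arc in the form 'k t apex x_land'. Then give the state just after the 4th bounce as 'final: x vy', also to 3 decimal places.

Arc 1: start y=19.320, vy=18.500 → t=4.624, apex=36.764, x_land=58.349, impact vy=-26.857
  bounce: vy ← 0.81·26.857 = 21.754
Arc 2: start y=0.000, vy=21.754 → t=4.435, apex=24.121, x_land=114.321, impact vy=-21.754
  bounce: vy ← 0.81·21.754 = 17.621
Arc 3: start y=0.000, vy=17.621 → t=3.592, apex=15.826, x_land=159.658, impact vy=-17.621
  bounce: vy ← 0.81·17.621 = 14.273
Arc 4: start y=0.000, vy=14.273 → t=2.910, apex=10.383, x_land=196.380, impact vy=-14.273
  bounce: vy ← 0.81·14.273 = 11.561

1 4.624 36.764 58.349
2 4.435 24.121 114.321
3 3.592 15.826 159.658
4 2.910 10.383 196.380
final: 196.380 11.561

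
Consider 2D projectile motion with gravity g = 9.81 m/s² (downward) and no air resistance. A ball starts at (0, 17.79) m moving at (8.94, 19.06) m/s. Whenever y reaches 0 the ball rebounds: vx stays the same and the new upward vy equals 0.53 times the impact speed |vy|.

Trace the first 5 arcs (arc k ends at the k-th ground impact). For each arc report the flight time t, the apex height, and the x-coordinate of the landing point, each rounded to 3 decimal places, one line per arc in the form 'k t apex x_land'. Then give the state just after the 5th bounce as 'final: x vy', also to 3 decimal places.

1 4.664 36.306 41.692
2 2.884 10.198 67.474
3 1.528 2.865 81.138
4 0.810 0.805 88.380
5 0.429 0.226 92.219
final: 92.219 1.116

Arc 1: start y=17.790, vy=19.060 → t=4.664, apex=36.306, x_land=41.692, impact vy=-26.689
  bounce: vy ← 0.53·26.689 = 14.145
Arc 2: start y=0.000, vy=14.145 → t=2.884, apex=10.198, x_land=67.474, impact vy=-14.145
  bounce: vy ← 0.53·14.145 = 7.497
Arc 3: start y=0.000, vy=7.497 → t=1.528, apex=2.865, x_land=81.138, impact vy=-7.497
  bounce: vy ← 0.53·7.497 = 3.973
Arc 4: start y=0.000, vy=3.973 → t=0.810, apex=0.805, x_land=88.380, impact vy=-3.973
  bounce: vy ← 0.53·3.973 = 2.106
Arc 5: start y=0.000, vy=2.106 → t=0.429, apex=0.226, x_land=92.219, impact vy=-2.106
  bounce: vy ← 0.53·2.106 = 1.116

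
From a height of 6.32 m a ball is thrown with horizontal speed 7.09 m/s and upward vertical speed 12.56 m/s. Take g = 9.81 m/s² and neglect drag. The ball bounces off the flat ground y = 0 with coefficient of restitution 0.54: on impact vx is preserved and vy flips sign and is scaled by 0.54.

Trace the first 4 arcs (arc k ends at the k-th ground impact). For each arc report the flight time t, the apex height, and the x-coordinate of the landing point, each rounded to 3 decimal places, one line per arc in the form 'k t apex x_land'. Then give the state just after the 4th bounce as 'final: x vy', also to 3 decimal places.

1 2.991 14.360 21.209
2 1.848 4.188 34.311
3 0.998 1.221 41.386
4 0.539 0.356 45.206
final: 45.206 1.427

Arc 1: start y=6.320, vy=12.560 → t=2.991, apex=14.360, x_land=21.209, impact vy=-16.785
  bounce: vy ← 0.54·16.785 = 9.064
Arc 2: start y=0.000, vy=9.064 → t=1.848, apex=4.188, x_land=34.311, impact vy=-9.064
  bounce: vy ← 0.54·9.064 = 4.895
Arc 3: start y=0.000, vy=4.895 → t=0.998, apex=1.221, x_land=41.386, impact vy=-4.895
  bounce: vy ← 0.54·4.895 = 2.643
Arc 4: start y=0.000, vy=2.643 → t=0.539, apex=0.356, x_land=45.206, impact vy=-2.643
  bounce: vy ← 0.54·2.643 = 1.427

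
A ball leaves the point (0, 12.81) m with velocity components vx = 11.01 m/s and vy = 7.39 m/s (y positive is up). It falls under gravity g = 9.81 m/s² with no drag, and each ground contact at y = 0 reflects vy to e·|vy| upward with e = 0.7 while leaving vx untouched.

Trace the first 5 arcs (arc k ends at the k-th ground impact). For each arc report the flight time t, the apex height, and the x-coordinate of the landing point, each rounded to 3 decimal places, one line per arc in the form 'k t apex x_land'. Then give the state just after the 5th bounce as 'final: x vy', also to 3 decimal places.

1 2.536 15.593 27.925
2 2.496 7.641 55.408
3 1.747 3.744 74.646
4 1.223 1.835 88.113
5 0.856 0.899 97.540
final: 97.540 2.940

Arc 1: start y=12.810, vy=7.390 → t=2.536, apex=15.593, x_land=27.925, impact vy=-17.491
  bounce: vy ← 0.7·17.491 = 12.244
Arc 2: start y=0.000, vy=12.244 → t=2.496, apex=7.641, x_land=55.408, impact vy=-12.244
  bounce: vy ← 0.7·12.244 = 8.571
Arc 3: start y=0.000, vy=8.571 → t=1.747, apex=3.744, x_land=74.646, impact vy=-8.571
  bounce: vy ← 0.7·8.571 = 6.000
Arc 4: start y=0.000, vy=6.000 → t=1.223, apex=1.835, x_land=88.113, impact vy=-6.000
  bounce: vy ← 0.7·6.000 = 4.200
Arc 5: start y=0.000, vy=4.200 → t=0.856, apex=0.899, x_land=97.540, impact vy=-4.200
  bounce: vy ← 0.7·4.200 = 2.940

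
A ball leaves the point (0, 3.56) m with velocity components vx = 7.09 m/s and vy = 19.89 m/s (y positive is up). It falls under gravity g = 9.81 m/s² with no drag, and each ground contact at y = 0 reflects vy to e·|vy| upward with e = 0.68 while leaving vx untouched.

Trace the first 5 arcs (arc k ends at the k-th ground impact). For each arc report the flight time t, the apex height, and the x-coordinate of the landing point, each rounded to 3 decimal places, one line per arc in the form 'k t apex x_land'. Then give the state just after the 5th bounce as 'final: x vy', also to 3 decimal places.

Arc 1: start y=3.560, vy=19.890 → t=4.227, apex=23.724, x_land=29.968, impact vy=-21.575
  bounce: vy ← 0.68·21.575 = 14.671
Arc 2: start y=0.000, vy=14.671 → t=2.991, apex=10.970, x_land=51.174, impact vy=-14.671
  bounce: vy ← 0.68·14.671 = 9.976
Arc 3: start y=0.000, vy=9.976 → t=2.034, apex=5.072, x_land=65.594, impact vy=-9.976
  bounce: vy ← 0.68·9.976 = 6.784
Arc 4: start y=0.000, vy=6.784 → t=1.383, apex=2.346, x_land=75.399, impact vy=-6.784
  bounce: vy ← 0.68·6.784 = 4.613
Arc 5: start y=0.000, vy=4.613 → t=0.940, apex=1.085, x_land=82.067, impact vy=-4.613
  bounce: vy ← 0.68·4.613 = 3.137

1 4.227 23.724 29.968
2 2.991 10.970 51.174
3 2.034 5.072 65.594
4 1.383 2.346 75.399
5 0.940 1.085 82.067
final: 82.067 3.137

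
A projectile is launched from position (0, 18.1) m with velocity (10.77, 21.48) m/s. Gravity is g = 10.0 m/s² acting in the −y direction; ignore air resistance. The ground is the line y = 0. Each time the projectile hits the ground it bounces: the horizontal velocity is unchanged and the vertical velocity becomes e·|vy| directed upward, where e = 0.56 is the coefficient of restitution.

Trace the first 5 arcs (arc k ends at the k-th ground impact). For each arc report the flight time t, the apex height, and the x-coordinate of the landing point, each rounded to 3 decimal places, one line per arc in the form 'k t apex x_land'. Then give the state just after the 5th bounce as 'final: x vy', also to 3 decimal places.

Arc 1: start y=18.100, vy=21.480 → t=5.017, apex=41.170, x_land=54.038, impact vy=-28.695
  bounce: vy ← 0.56·28.695 = 16.069
Arc 2: start y=0.000, vy=16.069 → t=3.214, apex=12.911, x_land=88.651, impact vy=-16.069
  bounce: vy ← 0.56·16.069 = 8.999
Arc 3: start y=0.000, vy=8.999 → t=1.800, apex=4.049, x_land=108.034, impact vy=-8.999
  bounce: vy ← 0.56·8.999 = 5.039
Arc 4: start y=0.000, vy=5.039 → t=1.008, apex=1.270, x_land=118.889, impact vy=-5.039
  bounce: vy ← 0.56·5.039 = 2.822
Arc 5: start y=0.000, vy=2.822 → t=0.564, apex=0.398, x_land=124.967, impact vy=-2.822
  bounce: vy ← 0.56·2.822 = 1.580

1 5.017 41.170 54.038
2 3.214 12.911 88.651
3 1.800 4.049 108.034
4 1.008 1.270 118.889
5 0.564 0.398 124.967
final: 124.967 1.580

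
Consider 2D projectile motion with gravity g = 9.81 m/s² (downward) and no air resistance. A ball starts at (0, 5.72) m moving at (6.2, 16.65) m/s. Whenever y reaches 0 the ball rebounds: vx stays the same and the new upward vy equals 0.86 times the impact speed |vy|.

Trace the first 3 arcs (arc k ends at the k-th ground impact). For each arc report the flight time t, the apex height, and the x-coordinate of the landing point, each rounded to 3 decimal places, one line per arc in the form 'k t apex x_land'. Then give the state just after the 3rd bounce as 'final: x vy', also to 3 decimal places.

1 3.709 19.850 22.995
2 3.460 14.681 44.448
3 2.976 10.858 62.897
final: 62.897 12.552

Arc 1: start y=5.720, vy=16.650 → t=3.709, apex=19.850, x_land=22.995, impact vy=-19.734
  bounce: vy ← 0.86·19.734 = 16.972
Arc 2: start y=0.000, vy=16.972 → t=3.460, apex=14.681, x_land=44.448, impact vy=-16.972
  bounce: vy ← 0.86·16.972 = 14.596
Arc 3: start y=0.000, vy=14.596 → t=2.976, apex=10.858, x_land=62.897, impact vy=-14.596
  bounce: vy ← 0.86·14.596 = 12.552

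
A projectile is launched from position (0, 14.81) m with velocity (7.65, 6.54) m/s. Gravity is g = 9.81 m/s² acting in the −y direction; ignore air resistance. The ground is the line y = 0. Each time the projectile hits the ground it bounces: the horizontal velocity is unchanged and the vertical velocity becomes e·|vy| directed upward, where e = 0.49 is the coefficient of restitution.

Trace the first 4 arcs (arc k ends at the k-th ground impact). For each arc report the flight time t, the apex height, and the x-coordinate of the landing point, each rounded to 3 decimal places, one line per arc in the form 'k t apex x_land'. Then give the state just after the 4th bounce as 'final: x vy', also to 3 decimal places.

1 2.528 16.990 19.338
2 1.824 4.079 33.291
3 0.894 0.979 40.127
4 0.438 0.235 43.478
final: 43.478 1.053

Arc 1: start y=14.810, vy=6.540 → t=2.528, apex=16.990, x_land=19.338, impact vy=-18.258
  bounce: vy ← 0.49·18.258 = 8.946
Arc 2: start y=0.000, vy=8.946 → t=1.824, apex=4.079, x_land=33.291, impact vy=-8.946
  bounce: vy ← 0.49·8.946 = 4.384
Arc 3: start y=0.000, vy=4.384 → t=0.894, apex=0.979, x_land=40.127, impact vy=-4.384
  bounce: vy ← 0.49·4.384 = 2.148
Arc 4: start y=0.000, vy=2.148 → t=0.438, apex=0.235, x_land=43.478, impact vy=-2.148
  bounce: vy ← 0.49·2.148 = 1.053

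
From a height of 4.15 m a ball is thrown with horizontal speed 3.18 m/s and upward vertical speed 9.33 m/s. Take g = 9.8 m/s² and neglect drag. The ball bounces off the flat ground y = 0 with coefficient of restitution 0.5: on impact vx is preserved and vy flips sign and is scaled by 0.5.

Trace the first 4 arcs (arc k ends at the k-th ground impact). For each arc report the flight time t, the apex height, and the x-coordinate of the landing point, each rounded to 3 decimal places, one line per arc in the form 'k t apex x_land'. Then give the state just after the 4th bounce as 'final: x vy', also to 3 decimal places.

1 2.276 8.591 7.238
2 1.324 2.148 11.449
3 0.662 0.537 13.554
4 0.331 0.134 14.607
final: 14.607 0.811

Arc 1: start y=4.150, vy=9.330 → t=2.276, apex=8.591, x_land=7.238, impact vy=-12.976
  bounce: vy ← 0.5·12.976 = 6.488
Arc 2: start y=0.000, vy=6.488 → t=1.324, apex=2.148, x_land=11.449, impact vy=-6.488
  bounce: vy ← 0.5·6.488 = 3.244
Arc 3: start y=0.000, vy=3.244 → t=0.662, apex=0.537, x_land=13.554, impact vy=-3.244
  bounce: vy ← 0.5·3.244 = 1.622
Arc 4: start y=0.000, vy=1.622 → t=0.331, apex=0.134, x_land=14.607, impact vy=-1.622
  bounce: vy ← 0.5·1.622 = 0.811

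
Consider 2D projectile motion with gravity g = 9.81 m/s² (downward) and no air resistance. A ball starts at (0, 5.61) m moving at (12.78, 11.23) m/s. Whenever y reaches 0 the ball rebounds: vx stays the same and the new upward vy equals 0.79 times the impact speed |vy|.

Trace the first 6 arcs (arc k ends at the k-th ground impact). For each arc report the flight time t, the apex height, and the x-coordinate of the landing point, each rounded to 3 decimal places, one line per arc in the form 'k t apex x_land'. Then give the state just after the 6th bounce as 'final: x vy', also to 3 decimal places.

Arc 1: start y=5.610, vy=11.230 → t=2.711, apex=12.038, x_land=34.651, impact vy=-15.368
  bounce: vy ← 0.79·15.368 = 12.141
Arc 2: start y=0.000, vy=12.141 → t=2.475, apex=7.513, x_land=66.284, impact vy=-12.141
  bounce: vy ← 0.79·12.141 = 9.591
Arc 3: start y=0.000, vy=9.591 → t=1.955, apex=4.689, x_land=91.274, impact vy=-9.591
  bounce: vy ← 0.79·9.591 = 7.577
Arc 4: start y=0.000, vy=7.577 → t=1.545, apex=2.926, x_land=111.016, impact vy=-7.577
  bounce: vy ← 0.79·7.577 = 5.986
Arc 5: start y=0.000, vy=5.986 → t=1.220, apex=1.826, x_land=126.613, impact vy=-5.986
  bounce: vy ← 0.79·5.986 = 4.729
Arc 6: start y=0.000, vy=4.729 → t=0.964, apex=1.140, x_land=138.934, impact vy=-4.729
  bounce: vy ← 0.79·4.729 = 3.736

1 2.711 12.038 34.651
2 2.475 7.513 66.284
3 1.955 4.689 91.274
4 1.545 2.926 111.016
5 1.220 1.826 126.613
6 0.964 1.140 138.934
final: 138.934 3.736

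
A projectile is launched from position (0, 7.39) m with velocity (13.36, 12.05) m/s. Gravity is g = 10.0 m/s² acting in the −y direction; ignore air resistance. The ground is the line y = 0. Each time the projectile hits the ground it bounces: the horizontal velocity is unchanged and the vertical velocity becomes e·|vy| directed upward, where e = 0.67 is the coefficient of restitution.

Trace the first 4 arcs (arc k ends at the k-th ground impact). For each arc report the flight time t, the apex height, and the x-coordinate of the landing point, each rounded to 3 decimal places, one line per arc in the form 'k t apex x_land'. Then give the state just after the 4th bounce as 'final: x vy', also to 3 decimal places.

Arc 1: start y=7.390, vy=12.050 → t=2.917, apex=14.650, x_land=38.968, impact vy=-17.117
  bounce: vy ← 0.67·17.117 = 11.469
Arc 2: start y=0.000, vy=11.469 → t=2.294, apex=6.576, x_land=69.612, impact vy=-11.469
  bounce: vy ← 0.67·11.469 = 7.684
Arc 3: start y=0.000, vy=7.684 → t=1.537, apex=2.952, x_land=90.143, impact vy=-7.684
  bounce: vy ← 0.67·7.684 = 5.148
Arc 4: start y=0.000, vy=5.148 → t=1.030, apex=1.325, x_land=103.899, impact vy=-5.148
  bounce: vy ← 0.67·5.148 = 3.449

1 2.917 14.650 38.968
2 2.294 6.576 69.612
3 1.537 2.952 90.143
4 1.030 1.325 103.899
final: 103.899 3.449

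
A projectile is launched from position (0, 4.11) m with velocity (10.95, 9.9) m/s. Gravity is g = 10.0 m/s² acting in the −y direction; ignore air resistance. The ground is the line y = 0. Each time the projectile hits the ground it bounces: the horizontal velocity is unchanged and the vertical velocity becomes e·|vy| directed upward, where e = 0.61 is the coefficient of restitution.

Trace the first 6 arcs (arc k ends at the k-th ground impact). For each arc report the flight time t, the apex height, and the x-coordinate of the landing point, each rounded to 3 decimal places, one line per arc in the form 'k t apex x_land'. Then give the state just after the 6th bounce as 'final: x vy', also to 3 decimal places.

1 2.332 9.011 25.540
2 1.638 3.353 43.473
3 0.999 1.248 54.413
4 0.609 0.464 61.086
5 0.372 0.173 65.156
6 0.227 0.064 67.639
final: 67.639 0.692

Arc 1: start y=4.110, vy=9.900 → t=2.332, apex=9.011, x_land=25.540, impact vy=-13.424
  bounce: vy ← 0.61·13.424 = 8.189
Arc 2: start y=0.000, vy=8.189 → t=1.638, apex=3.353, x_land=43.473, impact vy=-8.189
  bounce: vy ← 0.61·8.189 = 4.995
Arc 3: start y=0.000, vy=4.995 → t=0.999, apex=1.248, x_land=54.413, impact vy=-4.995
  bounce: vy ← 0.61·4.995 = 3.047
Arc 4: start y=0.000, vy=3.047 → t=0.609, apex=0.464, x_land=61.086, impact vy=-3.047
  bounce: vy ← 0.61·3.047 = 1.859
Arc 5: start y=0.000, vy=1.859 → t=0.372, apex=0.173, x_land=65.156, impact vy=-1.859
  bounce: vy ← 0.61·1.859 = 1.134
Arc 6: start y=0.000, vy=1.134 → t=0.227, apex=0.064, x_land=67.639, impact vy=-1.134
  bounce: vy ← 0.61·1.134 = 0.692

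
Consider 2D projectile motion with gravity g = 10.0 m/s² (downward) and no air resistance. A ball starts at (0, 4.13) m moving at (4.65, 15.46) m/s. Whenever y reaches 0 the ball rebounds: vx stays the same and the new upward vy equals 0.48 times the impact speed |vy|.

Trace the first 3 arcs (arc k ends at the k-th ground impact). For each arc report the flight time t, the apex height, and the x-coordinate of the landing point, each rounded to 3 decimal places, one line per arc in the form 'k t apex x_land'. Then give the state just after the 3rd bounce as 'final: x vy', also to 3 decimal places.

Arc 1: start y=4.130, vy=15.460 → t=3.339, apex=16.081, x_land=15.528, impact vy=-17.934
  bounce: vy ← 0.48·17.934 = 8.608
Arc 2: start y=0.000, vy=8.608 → t=1.722, apex=3.705, x_land=23.534, impact vy=-8.608
  bounce: vy ← 0.48·8.608 = 4.132
Arc 3: start y=0.000, vy=4.132 → t=0.826, apex=0.854, x_land=27.376, impact vy=-4.132
  bounce: vy ← 0.48·4.132 = 1.983

1 3.339 16.081 15.528
2 1.722 3.705 23.534
3 0.826 0.854 27.376
final: 27.376 1.983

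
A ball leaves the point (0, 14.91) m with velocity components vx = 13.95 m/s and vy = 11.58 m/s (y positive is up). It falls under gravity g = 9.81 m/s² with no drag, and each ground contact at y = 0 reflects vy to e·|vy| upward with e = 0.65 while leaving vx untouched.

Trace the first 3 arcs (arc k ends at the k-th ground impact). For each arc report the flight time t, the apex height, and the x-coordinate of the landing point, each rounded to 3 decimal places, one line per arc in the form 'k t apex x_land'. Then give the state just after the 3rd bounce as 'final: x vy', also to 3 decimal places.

1 3.286 21.745 45.839
2 2.737 9.187 84.022
3 1.779 3.882 108.841
final: 108.841 5.672

Arc 1: start y=14.910, vy=11.580 → t=3.286, apex=21.745, x_land=45.839, impact vy=-20.655
  bounce: vy ← 0.65·20.655 = 13.426
Arc 2: start y=0.000, vy=13.426 → t=2.737, apex=9.187, x_land=84.022, impact vy=-13.426
  bounce: vy ← 0.65·13.426 = 8.727
Arc 3: start y=0.000, vy=8.727 → t=1.779, apex=3.882, x_land=108.841, impact vy=-8.727
  bounce: vy ← 0.65·8.727 = 5.672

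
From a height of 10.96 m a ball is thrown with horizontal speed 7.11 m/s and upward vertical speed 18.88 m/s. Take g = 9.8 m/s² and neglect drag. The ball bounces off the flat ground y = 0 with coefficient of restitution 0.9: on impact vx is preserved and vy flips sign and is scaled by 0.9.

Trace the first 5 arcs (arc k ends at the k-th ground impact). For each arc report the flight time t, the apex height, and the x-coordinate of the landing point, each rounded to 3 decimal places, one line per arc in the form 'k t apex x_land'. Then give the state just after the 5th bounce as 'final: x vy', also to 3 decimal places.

Arc 1: start y=10.960, vy=18.880 → t=4.365, apex=29.146, x_land=31.038, impact vy=-23.901
  bounce: vy ← 0.9·23.901 = 21.511
Arc 2: start y=0.000, vy=21.511 → t=4.390, apex=23.609, x_land=62.251, impact vy=-21.511
  bounce: vy ← 0.9·21.511 = 19.360
Arc 3: start y=0.000, vy=19.360 → t=3.951, apex=19.123, x_land=90.343, impact vy=-19.360
  bounce: vy ← 0.9·19.360 = 17.424
Arc 4: start y=0.000, vy=17.424 → t=3.556, apex=15.490, x_land=115.626, impact vy=-17.424
  bounce: vy ← 0.9·17.424 = 15.682
Arc 5: start y=0.000, vy=15.682 → t=3.200, apex=12.547, x_land=138.380, impact vy=-15.682
  bounce: vy ← 0.9·15.682 = 14.113

1 4.365 29.146 31.038
2 4.390 23.609 62.251
3 3.951 19.123 90.343
4 3.556 15.490 115.626
5 3.200 12.547 138.380
final: 138.380 14.113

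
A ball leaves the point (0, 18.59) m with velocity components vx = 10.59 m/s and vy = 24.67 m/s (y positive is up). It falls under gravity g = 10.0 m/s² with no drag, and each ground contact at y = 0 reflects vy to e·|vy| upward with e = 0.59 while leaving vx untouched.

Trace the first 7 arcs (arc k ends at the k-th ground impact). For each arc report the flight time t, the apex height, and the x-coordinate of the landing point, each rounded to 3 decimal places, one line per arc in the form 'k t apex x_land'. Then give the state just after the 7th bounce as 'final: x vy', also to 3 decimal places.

1 5.598 49.020 59.284
2 3.695 17.064 98.412
3 2.180 5.940 121.497
4 1.286 2.068 135.117
5 0.759 0.720 143.153
6 0.448 0.251 147.894
7 0.264 0.087 150.692
final: 150.692 0.779

Arc 1: start y=18.590, vy=24.670 → t=5.598, apex=49.020, x_land=59.284, impact vy=-31.311
  bounce: vy ← 0.59·31.311 = 18.474
Arc 2: start y=0.000, vy=18.474 → t=3.695, apex=17.064, x_land=98.412, impact vy=-18.474
  bounce: vy ← 0.59·18.474 = 10.900
Arc 3: start y=0.000, vy=10.900 → t=2.180, apex=5.940, x_land=121.497, impact vy=-10.900
  bounce: vy ← 0.59·10.900 = 6.431
Arc 4: start y=0.000, vy=6.431 → t=1.286, apex=2.068, x_land=135.117, impact vy=-6.431
  bounce: vy ← 0.59·6.431 = 3.794
Arc 5: start y=0.000, vy=3.794 → t=0.759, apex=0.720, x_land=143.153, impact vy=-3.794
  bounce: vy ← 0.59·3.794 = 2.239
Arc 6: start y=0.000, vy=2.239 → t=0.448, apex=0.251, x_land=147.894, impact vy=-2.239
  bounce: vy ← 0.59·2.239 = 1.321
Arc 7: start y=0.000, vy=1.321 → t=0.264, apex=0.087, x_land=150.692, impact vy=-1.321
  bounce: vy ← 0.59·1.321 = 0.779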